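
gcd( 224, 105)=7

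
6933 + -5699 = 1234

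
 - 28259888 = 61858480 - 90118368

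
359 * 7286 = 2615674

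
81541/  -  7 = - 11649 + 2/7 = - 11648.71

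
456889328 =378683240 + 78206088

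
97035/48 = 32345/16= 2021.56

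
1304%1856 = 1304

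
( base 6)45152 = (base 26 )99E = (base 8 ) 14274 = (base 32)65S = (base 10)6332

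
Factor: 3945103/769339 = 19^1 * 89^1 * 2333^1*769339^ (-1)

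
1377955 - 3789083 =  - 2411128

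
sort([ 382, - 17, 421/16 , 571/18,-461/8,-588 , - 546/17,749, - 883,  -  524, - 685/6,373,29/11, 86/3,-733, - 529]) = [ - 883, - 733,-588 , - 529, - 524, - 685/6,  -  461/8,-546/17,- 17,29/11, 421/16 , 86/3,571/18,373 , 382,749]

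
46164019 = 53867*857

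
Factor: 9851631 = 3^1*883^1 * 3719^1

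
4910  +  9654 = 14564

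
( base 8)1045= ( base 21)153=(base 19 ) 19h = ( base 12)399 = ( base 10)549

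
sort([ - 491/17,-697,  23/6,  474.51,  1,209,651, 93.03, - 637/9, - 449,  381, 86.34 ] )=[-697, - 449, - 637/9, - 491/17, 1,23/6, 86.34,93.03, 209,  381,  474.51, 651]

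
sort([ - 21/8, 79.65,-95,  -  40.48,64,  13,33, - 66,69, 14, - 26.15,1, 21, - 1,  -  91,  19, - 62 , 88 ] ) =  [ - 95, - 91, - 66, - 62,-40.48 , -26.15,  -  21/8, - 1, 1,13, 14, 19,21, 33, 64, 69 , 79.65,88]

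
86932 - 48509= 38423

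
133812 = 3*44604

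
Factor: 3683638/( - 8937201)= - 2^1*3^(  -  1)*13^ ( - 1)*19^( - 1)*29^1*43^1 * 211^1*1723^ (-1) = - 526234/1276743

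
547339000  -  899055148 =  - 351716148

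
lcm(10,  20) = 20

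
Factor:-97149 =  - 3^1* 13^1*47^1*53^1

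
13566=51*266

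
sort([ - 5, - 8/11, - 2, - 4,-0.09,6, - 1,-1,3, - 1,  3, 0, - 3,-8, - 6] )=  [ - 8, - 6, - 5, - 4, - 3, - 2, - 1 , - 1, - 1, - 8/11, - 0.09, 0, 3, 3,6] 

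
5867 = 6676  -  809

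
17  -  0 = 17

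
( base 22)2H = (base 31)1u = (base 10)61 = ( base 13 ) 49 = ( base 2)111101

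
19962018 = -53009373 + 72971391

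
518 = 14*37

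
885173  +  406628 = 1291801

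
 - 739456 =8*(-92432) 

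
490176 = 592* 828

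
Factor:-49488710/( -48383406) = 3^(  -  4)*5^1*31^1*97^( - 1)*263^1*607^1*3079^ (-1) = 24744355/24191703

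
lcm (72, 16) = 144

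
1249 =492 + 757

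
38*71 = 2698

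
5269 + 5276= 10545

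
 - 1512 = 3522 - 5034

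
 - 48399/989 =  - 49 + 62/989  =  - 48.94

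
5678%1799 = 281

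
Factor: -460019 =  - 7^1*65717^1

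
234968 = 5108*46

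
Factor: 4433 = 11^1*13^1*31^1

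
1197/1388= 1197/1388 = 0.86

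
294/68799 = 98/22933 = 0.00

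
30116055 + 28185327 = 58301382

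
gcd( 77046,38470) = 2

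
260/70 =26/7 = 3.71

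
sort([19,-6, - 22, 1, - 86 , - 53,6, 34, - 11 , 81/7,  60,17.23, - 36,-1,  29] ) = [ - 86, - 53 , - 36 ,  -  22,  -  11, - 6 , - 1,1 , 6,81/7 , 17.23 , 19,29, 34 , 60 ] 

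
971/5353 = 971/5353 = 0.18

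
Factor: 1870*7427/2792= 6944245/1396=2^(-2)*5^1*7^1*11^1*17^1*349^(  -  1) * 1061^1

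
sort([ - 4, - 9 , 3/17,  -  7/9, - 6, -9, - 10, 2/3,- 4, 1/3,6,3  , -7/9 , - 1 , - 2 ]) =[ - 10, - 9, - 9,-6, - 4, - 4, - 2, - 1,-7/9, - 7/9,  3/17 , 1/3, 2/3, 3, 6]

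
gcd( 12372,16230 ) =6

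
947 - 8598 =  - 7651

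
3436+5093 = 8529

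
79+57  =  136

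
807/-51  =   - 16+3/17  =  - 15.82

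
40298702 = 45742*881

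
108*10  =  1080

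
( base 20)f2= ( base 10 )302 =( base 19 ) FH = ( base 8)456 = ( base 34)8u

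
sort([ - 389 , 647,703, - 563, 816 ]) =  [ -563,-389,  647,703,816]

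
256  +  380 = 636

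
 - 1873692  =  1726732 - 3600424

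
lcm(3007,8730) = 270630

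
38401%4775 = 201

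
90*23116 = 2080440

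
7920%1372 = 1060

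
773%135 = 98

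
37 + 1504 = 1541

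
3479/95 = 3479/95 =36.62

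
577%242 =93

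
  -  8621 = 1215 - 9836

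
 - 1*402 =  - 402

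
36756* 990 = 36388440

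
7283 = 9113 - 1830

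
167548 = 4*41887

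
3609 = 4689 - 1080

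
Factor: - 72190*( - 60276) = 2^3*3^1*5^1*5023^1*7219^1= 4351324440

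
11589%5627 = 335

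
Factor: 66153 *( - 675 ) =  - 44653275 = - 3^4*5^2*22051^1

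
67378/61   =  1104 + 34/61 = 1104.56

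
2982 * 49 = 146118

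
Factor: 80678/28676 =377/134 = 2^( - 1)*13^1*29^1*67^( - 1 )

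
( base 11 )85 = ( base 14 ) 69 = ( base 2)1011101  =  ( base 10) 93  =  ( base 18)53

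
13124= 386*34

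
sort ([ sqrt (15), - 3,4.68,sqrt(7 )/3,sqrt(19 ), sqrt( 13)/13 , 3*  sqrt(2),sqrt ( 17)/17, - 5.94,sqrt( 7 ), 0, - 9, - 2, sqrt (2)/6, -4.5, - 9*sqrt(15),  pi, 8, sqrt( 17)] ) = [ - 9*sqrt(15), - 9 ,-5.94 , - 4.5, - 3, - 2,0,sqrt( 2) /6,sqrt(17)/17,sqrt(13)/13 , sqrt( 7 ) /3 , sqrt( 7 ) , pi,sqrt(15 ), sqrt(17 ), 3*sqrt( 2),sqrt( 19 ),4.68, 8 ]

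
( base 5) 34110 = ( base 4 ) 211211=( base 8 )4545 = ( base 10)2405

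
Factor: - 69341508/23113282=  - 34670754/11556641 = - 2^1*3^5*71339^1*  11556641^ ( - 1)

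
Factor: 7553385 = 3^3* 5^1 * 7^1*7993^1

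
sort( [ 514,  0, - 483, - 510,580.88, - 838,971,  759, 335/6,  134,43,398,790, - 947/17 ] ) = [ - 838, - 510, - 483, - 947/17,0,43,  335/6,134,398,514,580.88,759,790 , 971]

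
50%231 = 50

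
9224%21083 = 9224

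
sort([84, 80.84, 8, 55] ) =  [ 8, 55,80.84, 84 ] 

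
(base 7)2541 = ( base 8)1700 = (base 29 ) 143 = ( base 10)960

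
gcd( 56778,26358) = 6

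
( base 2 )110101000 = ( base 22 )j6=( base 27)fj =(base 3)120201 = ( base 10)424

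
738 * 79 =58302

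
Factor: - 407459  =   - 13^2* 2411^1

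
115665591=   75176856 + 40488735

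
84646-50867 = 33779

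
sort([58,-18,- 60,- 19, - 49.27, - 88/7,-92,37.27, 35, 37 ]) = [-92,-60,- 49.27,-19, - 18,-88/7 , 35, 37 , 37.27, 58]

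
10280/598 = 5140/299  =  17.19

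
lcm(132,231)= 924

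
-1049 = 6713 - 7762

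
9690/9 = 1076 + 2/3 = 1076.67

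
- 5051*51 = - 257601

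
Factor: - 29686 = -2^1*14843^1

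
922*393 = 362346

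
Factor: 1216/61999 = 2^6*7^( - 1 )*17^( - 1)*19^1*521^(-1)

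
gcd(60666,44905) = 1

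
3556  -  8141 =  - 4585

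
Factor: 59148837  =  3^2*11^1 * 31^1*19273^1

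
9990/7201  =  1+2789/7201  =  1.39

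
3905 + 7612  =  11517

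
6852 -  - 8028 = 14880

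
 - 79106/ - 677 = 79106/677 = 116.85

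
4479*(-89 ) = -398631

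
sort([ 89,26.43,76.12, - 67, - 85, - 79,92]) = [ - 85, - 79, - 67,26.43,76.12,  89,92]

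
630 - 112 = 518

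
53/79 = 53/79 = 0.67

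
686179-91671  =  594508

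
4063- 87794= -83731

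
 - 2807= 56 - 2863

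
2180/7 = 311 +3/7 = 311.43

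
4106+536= 4642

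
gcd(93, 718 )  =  1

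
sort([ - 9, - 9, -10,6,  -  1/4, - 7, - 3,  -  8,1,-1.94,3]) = [  -  10,-9, - 9, - 8, - 7, - 3 , - 1.94,  -  1/4,1,3,6]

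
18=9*2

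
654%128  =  14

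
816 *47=38352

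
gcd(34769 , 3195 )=1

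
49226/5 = 9845 + 1/5 = 9845.20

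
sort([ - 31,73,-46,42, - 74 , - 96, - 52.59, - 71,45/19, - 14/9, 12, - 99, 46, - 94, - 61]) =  [-99, - 96, - 94,  -  74,  -  71, - 61, - 52.59 ,-46, - 31, - 14/9 , 45/19,12,42, 46, 73 ]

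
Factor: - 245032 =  - 2^3* 109^1*281^1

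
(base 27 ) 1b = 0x26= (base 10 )38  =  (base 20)1i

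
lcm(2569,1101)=7707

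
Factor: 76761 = 3^3*2843^1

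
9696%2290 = 536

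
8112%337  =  24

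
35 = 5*7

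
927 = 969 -42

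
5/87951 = 5/87951 = 0.00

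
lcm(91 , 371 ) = 4823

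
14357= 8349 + 6008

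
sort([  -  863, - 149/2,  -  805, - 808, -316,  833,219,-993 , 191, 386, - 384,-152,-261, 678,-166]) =[-993, - 863, - 808, - 805,-384,- 316, - 261, - 166,-152,-149/2, 191,219 , 386, 678, 833]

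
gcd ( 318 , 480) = 6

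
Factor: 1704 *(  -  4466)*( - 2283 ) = 2^4*3^2*7^1*11^1*29^1*71^1*761^1 =17373776112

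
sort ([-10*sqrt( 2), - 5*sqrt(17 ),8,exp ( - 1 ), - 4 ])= [ - 5*sqrt (17 ), - 10*sqrt(2), - 4,exp(-1 ) , 8 ] 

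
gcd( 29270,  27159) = 1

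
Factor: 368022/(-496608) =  - 83/112  =  - 2^( - 4 )*7^( - 1 ) * 83^1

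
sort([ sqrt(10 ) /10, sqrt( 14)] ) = [ sqrt( 10 ) /10,sqrt( 14)]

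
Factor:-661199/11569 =-7^1*11^1*23^(  -  1)*31^1*277^1*503^ (-1)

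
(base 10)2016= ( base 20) 50G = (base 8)3740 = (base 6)13200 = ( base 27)2KI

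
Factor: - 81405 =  - 3^5*5^1*67^1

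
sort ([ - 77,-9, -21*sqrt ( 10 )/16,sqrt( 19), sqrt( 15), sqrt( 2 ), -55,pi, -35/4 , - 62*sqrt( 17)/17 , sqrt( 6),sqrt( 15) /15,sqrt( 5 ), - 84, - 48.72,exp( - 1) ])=[ -84, - 77, - 55,-48.72 , - 62 * sqrt(17)/17 , - 9,-35/4,-21*  sqrt(10)/16, sqrt( 15)/15,exp(-1),sqrt(2 ), sqrt ( 5 ),sqrt( 6 ),pi,  sqrt( 15),  sqrt( 19)]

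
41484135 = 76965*539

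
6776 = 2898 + 3878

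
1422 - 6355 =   -  4933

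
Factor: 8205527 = 11^1*37^1*20161^1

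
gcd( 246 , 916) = 2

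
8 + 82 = 90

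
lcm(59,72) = 4248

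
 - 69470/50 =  -6947/5= -1389.40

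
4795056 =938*5112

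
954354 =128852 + 825502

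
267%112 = 43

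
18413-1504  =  16909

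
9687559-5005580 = 4681979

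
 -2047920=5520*( - 371)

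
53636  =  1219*44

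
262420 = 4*65605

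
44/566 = 22/283 =0.08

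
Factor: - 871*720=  - 2^4*3^2*5^1*13^1*67^1 =- 627120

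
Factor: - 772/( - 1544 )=2^( - 1 ) =1/2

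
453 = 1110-657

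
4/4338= 2/2169 = 0.00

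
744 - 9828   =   - 9084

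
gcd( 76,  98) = 2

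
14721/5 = 14721/5 = 2944.20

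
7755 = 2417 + 5338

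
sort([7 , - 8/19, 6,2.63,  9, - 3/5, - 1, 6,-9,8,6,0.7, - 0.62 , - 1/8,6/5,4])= [ - 9, - 1, - 0.62, - 3/5 , - 8/19, - 1/8,0.7,6/5,2.63,4,6,6, 6,7,8, 9]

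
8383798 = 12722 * 659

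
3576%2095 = 1481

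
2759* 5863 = 16176017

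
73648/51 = 1444 + 4/51 = 1444.08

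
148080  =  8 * 18510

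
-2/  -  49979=2/49979 =0.00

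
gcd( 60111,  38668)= 1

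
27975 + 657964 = 685939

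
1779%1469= 310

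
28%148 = 28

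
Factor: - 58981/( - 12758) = 2^(-1 )*13^2*349^1*6379^( - 1 ) 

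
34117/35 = 34117/35 =974.77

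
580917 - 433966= 146951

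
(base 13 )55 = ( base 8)106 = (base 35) 20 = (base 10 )70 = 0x46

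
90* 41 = 3690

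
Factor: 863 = 863^1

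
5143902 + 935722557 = 940866459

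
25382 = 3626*7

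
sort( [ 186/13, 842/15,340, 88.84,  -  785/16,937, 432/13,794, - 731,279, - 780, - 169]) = [  -  780, - 731,-169, - 785/16 , 186/13, 432/13,  842/15,88.84, 279,340, 794,937]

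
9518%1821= 413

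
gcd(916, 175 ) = 1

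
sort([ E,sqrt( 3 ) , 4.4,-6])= [ - 6, sqrt (3 ),E, 4.4]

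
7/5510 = 7/5510 = 0.00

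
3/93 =1/31 = 0.03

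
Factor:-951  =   - 3^1*317^1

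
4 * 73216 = 292864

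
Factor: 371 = 7^1*53^1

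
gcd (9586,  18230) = 2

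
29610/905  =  5922/181 = 32.72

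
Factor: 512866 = 2^1*347^1*739^1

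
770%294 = 182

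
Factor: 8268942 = 2^1*3^1*11^1*125287^1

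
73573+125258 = 198831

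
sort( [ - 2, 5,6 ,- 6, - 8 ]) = [ - 8, - 6, - 2, 5,6 ] 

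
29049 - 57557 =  - 28508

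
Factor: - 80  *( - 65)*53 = 275600=2^4 *5^2 * 13^1* 53^1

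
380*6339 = 2408820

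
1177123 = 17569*67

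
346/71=346/71= 4.87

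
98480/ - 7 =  - 14069 + 3/7=- 14068.57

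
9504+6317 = 15821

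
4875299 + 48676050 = 53551349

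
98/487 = 98/487 = 0.20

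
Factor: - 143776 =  - 2^5*4493^1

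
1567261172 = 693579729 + 873681443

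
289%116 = 57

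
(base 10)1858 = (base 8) 3502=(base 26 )2jc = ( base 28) 2aa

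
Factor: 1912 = 2^3*239^1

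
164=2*82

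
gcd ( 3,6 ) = 3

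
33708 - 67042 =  - 33334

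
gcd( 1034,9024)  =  94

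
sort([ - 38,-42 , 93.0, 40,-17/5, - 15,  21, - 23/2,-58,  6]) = [- 58 , - 42, - 38, - 15, - 23/2, - 17/5, 6, 21, 40, 93.0]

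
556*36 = 20016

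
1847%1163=684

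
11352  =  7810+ 3542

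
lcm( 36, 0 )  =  0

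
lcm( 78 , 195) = 390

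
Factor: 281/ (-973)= - 7^( - 1 )*139^( - 1)*281^1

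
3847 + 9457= 13304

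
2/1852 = 1/926 = 0.00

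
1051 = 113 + 938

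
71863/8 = 71863/8 = 8982.88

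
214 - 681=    -467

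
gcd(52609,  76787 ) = 1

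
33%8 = 1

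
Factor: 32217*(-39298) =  - 2^1*3^1*7^2*401^1*10739^1 = -  1266063666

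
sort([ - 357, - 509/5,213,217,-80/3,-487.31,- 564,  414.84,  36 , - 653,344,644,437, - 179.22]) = [-653, - 564, - 487.31, - 357 , - 179.22, - 509/5, -80/3, 36, 213, 217,344, 414.84, 437, 644]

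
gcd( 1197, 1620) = 9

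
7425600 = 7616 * 975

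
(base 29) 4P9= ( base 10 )4098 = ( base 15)1333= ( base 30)4GI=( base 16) 1002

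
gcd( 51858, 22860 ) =18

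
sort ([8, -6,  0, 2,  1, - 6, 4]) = [ - 6, -6,0,  1, 2, 4,8 ] 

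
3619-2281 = 1338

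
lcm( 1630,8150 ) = 8150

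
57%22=13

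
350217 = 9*38913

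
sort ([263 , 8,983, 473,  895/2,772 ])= [ 8,263,895/2, 473,772,983 ] 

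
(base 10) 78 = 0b1001110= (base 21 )3f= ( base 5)303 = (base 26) 30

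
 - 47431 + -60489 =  - 107920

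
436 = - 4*( - 109) 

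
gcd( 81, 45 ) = 9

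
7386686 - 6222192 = 1164494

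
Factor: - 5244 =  - 2^2*3^1*19^1*23^1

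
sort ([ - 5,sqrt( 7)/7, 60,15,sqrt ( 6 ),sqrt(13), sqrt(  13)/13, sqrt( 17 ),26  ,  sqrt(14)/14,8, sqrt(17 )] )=[ - 5,sqrt ( 14) /14, sqrt(13 )/13, sqrt( 7)/7,sqrt( 6), sqrt(13), sqrt( 17),sqrt ( 17 ), 8, 15, 26, 60]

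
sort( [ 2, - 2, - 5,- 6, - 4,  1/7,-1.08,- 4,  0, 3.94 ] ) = [ - 6, - 5,- 4, - 4,-2  , - 1.08,0,  1/7, 2,3.94 ]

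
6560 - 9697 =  - 3137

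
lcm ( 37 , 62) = 2294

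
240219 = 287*837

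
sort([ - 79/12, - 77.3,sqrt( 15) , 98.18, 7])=[ - 77.3, - 79/12, sqrt ( 15) , 7,98.18 ] 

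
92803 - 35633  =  57170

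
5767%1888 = 103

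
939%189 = 183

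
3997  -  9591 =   -  5594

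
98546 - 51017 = 47529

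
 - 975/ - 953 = 975/953 = 1.02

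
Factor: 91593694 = 2^1*47^1*974401^1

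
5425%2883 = 2542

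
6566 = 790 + 5776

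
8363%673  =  287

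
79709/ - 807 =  - 99 + 184/807 = - 98.77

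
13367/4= 3341 + 3/4 = 3341.75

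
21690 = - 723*( - 30 )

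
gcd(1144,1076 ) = 4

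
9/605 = 9/605= 0.01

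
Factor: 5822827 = 5822827^1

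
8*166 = 1328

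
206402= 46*4487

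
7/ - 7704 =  - 7/7704 = - 0.00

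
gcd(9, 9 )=9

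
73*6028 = 440044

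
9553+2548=12101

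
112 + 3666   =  3778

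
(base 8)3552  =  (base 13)B30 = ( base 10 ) 1898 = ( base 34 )1LS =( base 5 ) 30043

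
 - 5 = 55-60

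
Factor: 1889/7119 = 3^(-2 )*7^ (-1)*113^( -1) * 1889^1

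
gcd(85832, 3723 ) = 1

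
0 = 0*992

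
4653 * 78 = 362934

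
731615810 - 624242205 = 107373605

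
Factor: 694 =2^1*347^1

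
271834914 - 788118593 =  - 516283679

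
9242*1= 9242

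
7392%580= 432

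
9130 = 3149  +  5981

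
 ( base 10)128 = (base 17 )79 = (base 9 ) 152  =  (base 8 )200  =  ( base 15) 88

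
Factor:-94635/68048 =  - 2^ ( - 4)*3^3*5^1*701^1*4253^(  -  1)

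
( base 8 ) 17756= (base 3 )102012202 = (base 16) 1FEE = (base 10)8174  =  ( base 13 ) 394A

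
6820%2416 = 1988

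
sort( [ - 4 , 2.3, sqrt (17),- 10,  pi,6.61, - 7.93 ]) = [ - 10, - 7.93,-4, 2.3,pi, sqrt( 17), 6.61]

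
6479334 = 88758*73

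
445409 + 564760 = 1010169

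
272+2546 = 2818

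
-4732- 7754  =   - 12486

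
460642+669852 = 1130494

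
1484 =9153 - 7669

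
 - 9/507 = -1 + 166/169 = - 0.02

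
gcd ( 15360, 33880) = 40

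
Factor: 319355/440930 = 2^(-1 )*7^( - 1) * 23^1*2777^1*6299^(-1) = 63871/88186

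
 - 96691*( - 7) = 676837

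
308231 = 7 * 44033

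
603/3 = 201 = 201.00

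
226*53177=12018002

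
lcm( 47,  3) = 141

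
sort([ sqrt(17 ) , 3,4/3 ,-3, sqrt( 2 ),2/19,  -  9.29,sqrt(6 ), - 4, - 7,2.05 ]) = [  -  9.29, - 7, - 4, - 3,2/19,4/3,sqrt (2 ),2.05, sqrt(6 ),  3,sqrt( 17 )] 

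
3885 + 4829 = 8714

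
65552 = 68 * 964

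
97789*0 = 0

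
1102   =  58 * 19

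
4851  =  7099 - 2248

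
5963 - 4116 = 1847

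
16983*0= 0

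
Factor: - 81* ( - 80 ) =2^4*3^4*5^1  =  6480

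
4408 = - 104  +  4512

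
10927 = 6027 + 4900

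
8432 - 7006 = 1426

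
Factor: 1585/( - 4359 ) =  - 3^ ( - 1) * 5^1 * 317^1*1453^( - 1 ) 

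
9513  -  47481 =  - 37968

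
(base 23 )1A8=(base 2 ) 1011111111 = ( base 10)767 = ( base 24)17N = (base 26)13d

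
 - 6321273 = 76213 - 6397486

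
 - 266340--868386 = 602046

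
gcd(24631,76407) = 1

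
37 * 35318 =1306766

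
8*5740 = 45920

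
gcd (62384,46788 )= 15596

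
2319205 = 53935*43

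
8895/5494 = 1 + 3401/5494 = 1.62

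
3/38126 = 3/38126 = 0.00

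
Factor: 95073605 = 5^1*11^1 * 17^1*23^1*4421^1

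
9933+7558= 17491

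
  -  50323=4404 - 54727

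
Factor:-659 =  - 659^1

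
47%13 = 8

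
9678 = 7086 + 2592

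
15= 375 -360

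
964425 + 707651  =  1672076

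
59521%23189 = 13143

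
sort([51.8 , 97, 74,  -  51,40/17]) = [ - 51,40/17, 51.8,74,97]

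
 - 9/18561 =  - 3/6187  =  -0.00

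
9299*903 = 8396997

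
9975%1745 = 1250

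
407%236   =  171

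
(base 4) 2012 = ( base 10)134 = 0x86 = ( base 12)b2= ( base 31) 4a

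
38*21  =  798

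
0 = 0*7641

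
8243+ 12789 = 21032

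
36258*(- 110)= - 3988380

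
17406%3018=2316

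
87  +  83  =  170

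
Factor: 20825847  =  3^2*7^1 * 330569^1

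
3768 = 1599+2169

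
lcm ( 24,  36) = 72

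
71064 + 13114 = 84178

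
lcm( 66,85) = 5610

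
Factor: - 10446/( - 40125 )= 3482/13375=2^1*5^( - 3)*107^( - 1)*1741^1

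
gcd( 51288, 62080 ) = 8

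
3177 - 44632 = -41455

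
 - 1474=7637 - 9111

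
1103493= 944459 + 159034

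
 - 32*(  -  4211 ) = 134752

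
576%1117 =576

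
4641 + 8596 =13237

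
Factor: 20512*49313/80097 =1011508256/80097 = 2^5*3^ (-1)*11^1*641^1*4483^1 * 26699^( - 1)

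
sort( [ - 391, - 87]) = [ - 391, - 87] 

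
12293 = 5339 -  - 6954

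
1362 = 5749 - 4387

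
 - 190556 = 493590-684146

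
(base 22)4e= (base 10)102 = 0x66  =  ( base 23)4A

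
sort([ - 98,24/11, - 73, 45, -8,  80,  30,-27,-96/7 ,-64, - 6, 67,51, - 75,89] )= [ - 98,-75, - 73, - 64, - 27, - 96/7, - 8, - 6, 24/11,30, 45 , 51 , 67,80,89 ]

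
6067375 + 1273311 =7340686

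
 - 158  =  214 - 372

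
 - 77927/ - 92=847  +  3/92= 847.03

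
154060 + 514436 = 668496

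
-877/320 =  - 877/320 = - 2.74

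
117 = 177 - 60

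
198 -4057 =  -  3859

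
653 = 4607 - 3954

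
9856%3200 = 256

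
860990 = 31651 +829339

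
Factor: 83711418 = 2^1 *3^1*7^1*47^1*42407^1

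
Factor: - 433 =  - 433^1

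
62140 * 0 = 0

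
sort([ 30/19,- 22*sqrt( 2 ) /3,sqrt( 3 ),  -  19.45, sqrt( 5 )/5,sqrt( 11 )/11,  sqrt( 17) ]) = [-19.45,-22*sqrt(2) /3, sqrt( 11 ) /11,sqrt(5)/5 , 30/19, sqrt(3 ), sqrt( 17)]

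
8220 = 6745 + 1475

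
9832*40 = 393280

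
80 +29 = 109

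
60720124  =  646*93994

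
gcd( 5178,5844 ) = 6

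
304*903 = 274512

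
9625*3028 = 29144500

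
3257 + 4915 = 8172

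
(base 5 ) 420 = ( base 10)110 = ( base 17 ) 68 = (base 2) 1101110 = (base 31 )3H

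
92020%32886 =26248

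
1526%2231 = 1526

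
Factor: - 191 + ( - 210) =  - 401^1 = -  401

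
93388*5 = 466940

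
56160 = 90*624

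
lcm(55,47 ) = 2585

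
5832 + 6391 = 12223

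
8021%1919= 345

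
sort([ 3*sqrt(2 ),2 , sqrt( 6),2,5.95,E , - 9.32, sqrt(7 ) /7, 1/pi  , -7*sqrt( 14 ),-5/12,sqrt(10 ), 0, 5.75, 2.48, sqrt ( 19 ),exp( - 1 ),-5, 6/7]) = [  -  7*sqrt(14 ), - 9.32, - 5, - 5/12, 0, 1/pi , exp(-1),sqrt(7 ) /7, 6/7, 2  ,  2, sqrt( 6), 2.48,E, sqrt (10 ), 3 * sqrt( 2),sqrt( 19) , 5.75, 5.95 ]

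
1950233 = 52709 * 37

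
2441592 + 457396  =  2898988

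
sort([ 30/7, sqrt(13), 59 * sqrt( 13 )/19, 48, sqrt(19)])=[sqrt( 13),30/7, sqrt( 19), 59 *sqrt( 13)/19, 48]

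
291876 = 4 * 72969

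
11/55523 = 11/55523 = 0.00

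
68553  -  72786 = -4233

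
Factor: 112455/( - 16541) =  - 3^3*5^1*7^1*139^( - 1) = - 945/139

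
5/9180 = 1/1836 = 0.00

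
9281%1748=541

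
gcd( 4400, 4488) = 88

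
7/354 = 7/354  =  0.02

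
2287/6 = 2287/6 =381.17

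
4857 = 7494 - 2637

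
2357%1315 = 1042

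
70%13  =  5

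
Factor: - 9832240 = -2^4*5^1*11^1*11173^1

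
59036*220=12987920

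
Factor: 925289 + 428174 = 1353463^1 = 1353463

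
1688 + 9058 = 10746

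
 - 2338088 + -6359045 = -8697133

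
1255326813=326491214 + 928835599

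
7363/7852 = 7363/7852 = 0.94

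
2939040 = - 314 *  (-9360)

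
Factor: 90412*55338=5003219256 = 2^3*3^1*7^1*23^1*401^1*3229^1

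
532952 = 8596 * 62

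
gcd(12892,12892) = 12892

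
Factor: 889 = 7^1 * 127^1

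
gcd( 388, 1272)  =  4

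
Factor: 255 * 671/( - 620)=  - 2^( - 2)*3^1*11^1 * 17^1 * 31^( - 1) *61^1 = - 34221/124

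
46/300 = 23/150 = 0.15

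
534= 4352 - 3818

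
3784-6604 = -2820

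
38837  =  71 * 547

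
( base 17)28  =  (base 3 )1120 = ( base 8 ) 52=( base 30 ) 1C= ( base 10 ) 42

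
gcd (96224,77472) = 32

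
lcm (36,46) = 828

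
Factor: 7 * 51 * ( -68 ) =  - 24276 = - 2^2 * 3^1*7^1*17^2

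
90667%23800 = 19267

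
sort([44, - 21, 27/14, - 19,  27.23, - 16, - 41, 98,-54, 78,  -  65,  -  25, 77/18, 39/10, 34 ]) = [ - 65, - 54, - 41, - 25, - 21, - 19, - 16, 27/14, 39/10, 77/18,27.23,34,44,78, 98] 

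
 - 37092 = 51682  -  88774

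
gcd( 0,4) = 4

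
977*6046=5906942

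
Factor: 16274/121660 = 103/770 = 2^(-1)*5^( - 1)*7^( - 1 )*11^(  -  1 )*103^1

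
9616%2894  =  934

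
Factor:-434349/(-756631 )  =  3^3*23^( - 1)*67^( - 1)*491^( - 1 ) * 16087^1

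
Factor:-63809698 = -2^1*167^1*191047^1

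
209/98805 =209/98805 = 0.00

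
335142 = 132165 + 202977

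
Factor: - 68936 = -2^3*7^1*1231^1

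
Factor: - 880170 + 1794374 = 914204 =2^2*19^1* 23^1*523^1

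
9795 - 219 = 9576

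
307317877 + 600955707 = 908273584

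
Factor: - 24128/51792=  - 2^2*3^( - 1 )*29^1* 83^( - 1) = -116/249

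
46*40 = 1840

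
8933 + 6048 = 14981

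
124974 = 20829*6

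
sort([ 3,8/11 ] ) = [ 8/11,3]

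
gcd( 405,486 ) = 81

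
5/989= 5/989 = 0.01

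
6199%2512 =1175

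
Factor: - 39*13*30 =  - 2^1*3^2*5^1*13^2 = - 15210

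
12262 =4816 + 7446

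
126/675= 14/75 = 0.19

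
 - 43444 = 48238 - 91682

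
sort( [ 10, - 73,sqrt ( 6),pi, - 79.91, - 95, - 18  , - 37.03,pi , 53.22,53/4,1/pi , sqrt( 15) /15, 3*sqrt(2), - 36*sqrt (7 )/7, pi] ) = [ - 95, - 79.91, - 73 , - 37.03 ,  -  18, - 36*sqrt( 7 )/7,sqrt(15 )/15,1/pi, sqrt(6 ) , pi, pi, pi,3*sqrt( 2 ), 10,53/4,53.22 ]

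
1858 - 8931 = - 7073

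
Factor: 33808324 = 2^2 * 11^1 * 768371^1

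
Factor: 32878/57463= 2^1*7^(- 1 ) *17^1*967^1 * 8209^( - 1)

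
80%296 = 80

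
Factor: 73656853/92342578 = 2^( - 1 )*41^(  -  1)*97^1 * 167^1*479^( - 1)*2351^( - 1 )*4547^1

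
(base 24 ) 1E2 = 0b1110010010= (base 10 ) 914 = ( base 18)2ee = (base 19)2a2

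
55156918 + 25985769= 81142687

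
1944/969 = 2+2/323 = 2.01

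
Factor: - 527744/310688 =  - 2^2 * 31^1*73^( - 1 )= - 124/73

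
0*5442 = 0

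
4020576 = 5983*672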